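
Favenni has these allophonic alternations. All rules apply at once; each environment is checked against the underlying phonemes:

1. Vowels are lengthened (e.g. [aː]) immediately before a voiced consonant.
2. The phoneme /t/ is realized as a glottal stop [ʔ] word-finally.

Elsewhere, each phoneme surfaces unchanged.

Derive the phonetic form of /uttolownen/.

/u/ (word-initial) fails the environment for rule 1, so it stays [u].
/t/ (between /u/ and /t/) is in the target of rule 2 but the environment (word-finally) is not met → [t].
/t/ (between /t/ and /o/): rule 2 targets it, but not word-finally → unchanged [t].
/o/ meets the environment for rule 1 (before a voiced consonant) → [oː].
Rule 1 applies to /o/ (between /l/ and /w/: before a voiced consonant) → [oː].
/e/ (between /n/ and /n/): before a voiced consonant, so rule 1 applies → [eː].

[uttoːloːwneːn]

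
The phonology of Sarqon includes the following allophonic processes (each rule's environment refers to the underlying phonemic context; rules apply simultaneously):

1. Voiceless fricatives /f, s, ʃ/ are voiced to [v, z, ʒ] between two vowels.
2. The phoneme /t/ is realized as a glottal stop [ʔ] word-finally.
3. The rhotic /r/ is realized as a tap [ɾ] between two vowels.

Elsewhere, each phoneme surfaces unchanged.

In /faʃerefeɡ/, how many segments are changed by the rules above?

Segments that undergo a rule: /ʃ/ → [ʒ] (rule 1); /r/ → [ɾ] (rule 3); /f/ → [v] (rule 1).
All other segments surface unchanged.

3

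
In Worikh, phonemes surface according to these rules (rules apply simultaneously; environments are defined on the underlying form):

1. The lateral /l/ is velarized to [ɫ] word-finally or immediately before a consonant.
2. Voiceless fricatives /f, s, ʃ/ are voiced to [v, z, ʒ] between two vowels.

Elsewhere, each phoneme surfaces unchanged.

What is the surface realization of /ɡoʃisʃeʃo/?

/ɡ/ (word-initial): no rule targets it → [ɡ].
/o/ stays [o].
/ʃ/ meets the environment for rule 2 (between two vowels) → [ʒ].
/i/ (between /ʃ/ and /s/): no rule targets it → [i].
/s/ (between /i/ and /ʃ/): rule 2 targets it, but not between two vowels → unchanged [s].
/ʃ/ (between /s/ and /e/) fails the environment for rule 2, so it stays [ʃ].
/e/ (between /ʃ/ and /ʃ/): no rule targets it → [e].
/ʃ/ meets the environment for rule 2 (between two vowels) → [ʒ].
/o/ (word-final): no rule targets it → [o].

[ɡoʒisʃeʒo]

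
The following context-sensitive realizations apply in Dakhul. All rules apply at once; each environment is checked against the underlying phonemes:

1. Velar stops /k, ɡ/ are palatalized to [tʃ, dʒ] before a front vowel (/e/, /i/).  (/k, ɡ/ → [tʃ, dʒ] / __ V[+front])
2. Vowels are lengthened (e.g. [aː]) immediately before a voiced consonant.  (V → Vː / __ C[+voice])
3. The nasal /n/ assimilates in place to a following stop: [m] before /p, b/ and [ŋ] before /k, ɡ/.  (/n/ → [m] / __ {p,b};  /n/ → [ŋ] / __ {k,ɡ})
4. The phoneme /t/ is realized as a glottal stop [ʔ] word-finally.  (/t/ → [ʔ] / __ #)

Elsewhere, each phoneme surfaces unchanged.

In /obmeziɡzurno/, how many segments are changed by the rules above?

4

Segments that undergo a rule: /o/ → [oː] (rule 2); /e/ → [eː] (rule 2); /i/ → [iː] (rule 2); /u/ → [uː] (rule 2).
All other segments surface unchanged.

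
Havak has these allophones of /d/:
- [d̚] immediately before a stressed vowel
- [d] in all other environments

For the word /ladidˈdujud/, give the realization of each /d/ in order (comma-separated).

Occurrence 1 (position 3): no conditioning environment matches → elsewhere allophone [d].
Occurrence 2 (position 5): no conditioning environment matches → elsewhere allophone [d].
Occurrence 3 (position 6): immediately before a stressed vowel → [d̚].
Occurrence 4 (position 10): no conditioning environment matches → elsewhere allophone [d].

[d], [d], [d̚], [d]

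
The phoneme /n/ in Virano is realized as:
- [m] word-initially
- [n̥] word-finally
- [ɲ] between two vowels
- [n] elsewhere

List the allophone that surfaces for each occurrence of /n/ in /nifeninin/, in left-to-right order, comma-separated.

[m], [ɲ], [ɲ], [n̥]

Occurrence 1 (position 1): word-initially → [m].
Occurrence 2 (position 5): between two vowels → [ɲ].
Occurrence 3 (position 7): between two vowels → [ɲ].
Occurrence 4 (position 9): word-finally → [n̥].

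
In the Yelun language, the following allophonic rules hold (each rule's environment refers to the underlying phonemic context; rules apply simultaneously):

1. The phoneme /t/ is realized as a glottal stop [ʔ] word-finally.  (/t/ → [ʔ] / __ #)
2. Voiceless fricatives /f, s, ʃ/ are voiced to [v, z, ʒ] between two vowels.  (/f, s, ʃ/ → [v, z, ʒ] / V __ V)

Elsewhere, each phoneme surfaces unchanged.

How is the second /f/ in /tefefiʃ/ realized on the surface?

/f/ (between /e/ and /i/) occurs between two vowels → [v] by rule 2.

[v]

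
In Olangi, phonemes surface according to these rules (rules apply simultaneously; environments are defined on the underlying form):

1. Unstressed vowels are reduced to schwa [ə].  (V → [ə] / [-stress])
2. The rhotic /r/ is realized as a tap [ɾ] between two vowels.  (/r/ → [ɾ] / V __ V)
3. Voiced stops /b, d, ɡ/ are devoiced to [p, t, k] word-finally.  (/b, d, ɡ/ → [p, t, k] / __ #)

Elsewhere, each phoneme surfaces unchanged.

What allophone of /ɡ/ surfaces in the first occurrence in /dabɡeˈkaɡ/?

[ɡ]

/ɡ/ — between /b/ and /e/; rule 3 does not apply here → [ɡ].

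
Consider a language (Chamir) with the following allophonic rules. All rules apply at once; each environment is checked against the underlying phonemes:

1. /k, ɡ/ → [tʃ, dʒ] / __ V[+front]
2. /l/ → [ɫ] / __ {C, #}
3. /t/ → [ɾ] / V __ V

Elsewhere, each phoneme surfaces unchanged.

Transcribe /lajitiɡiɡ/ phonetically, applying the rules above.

/l/ (word-initial) fails the environment for rule 2, so it stays [l].
/a/ (between /l/ and /j/) is unaffected → [a].
/j/ stays [j].
/i/ stays [i].
/t/ (between /i/ and /i/): between two vowels, so rule 3 applies → [ɾ].
/i/ — not in any rule's target class → [i].
/ɡ/ — between /i/ and /i/, before a front vowel — surfaces as [dʒ] (rule 1).
/i/ stays [i].
/ɡ/ (word-final): rule 1 targets it, but not before a front vowel → unchanged [ɡ].

[lajiɾidʒiɡ]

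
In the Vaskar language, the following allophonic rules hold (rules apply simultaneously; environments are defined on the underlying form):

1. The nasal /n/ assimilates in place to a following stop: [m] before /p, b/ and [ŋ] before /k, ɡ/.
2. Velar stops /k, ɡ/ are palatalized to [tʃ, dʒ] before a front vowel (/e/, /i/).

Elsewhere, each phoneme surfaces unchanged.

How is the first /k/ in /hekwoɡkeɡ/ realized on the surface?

[k]

/k/ (between /e/ and /w/): rule 2 targets it, but not before a front vowel → unchanged [k].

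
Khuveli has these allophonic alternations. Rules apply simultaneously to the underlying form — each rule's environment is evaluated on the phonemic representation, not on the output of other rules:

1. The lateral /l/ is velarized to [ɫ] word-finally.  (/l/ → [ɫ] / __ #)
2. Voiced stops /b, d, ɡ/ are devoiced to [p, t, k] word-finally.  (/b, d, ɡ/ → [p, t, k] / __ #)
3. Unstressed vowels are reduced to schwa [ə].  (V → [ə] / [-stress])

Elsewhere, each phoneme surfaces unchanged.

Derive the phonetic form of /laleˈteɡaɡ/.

[lələˈteɡək]

/l/ — word-initial; rule 1 does not apply here → [l].
/a/ meets the environment for rule 3 (in an unstressed syllable) → [ə].
/l/ (between /a/ and /e/) is in the target of rule 1 but the environment (word-finally) is not met → [l].
/e/ — between /l/ and /t/, in an unstressed syllable — surfaces as [ə] (rule 3).
/t/ stays [t].
/e/ — between /t/ and /ɡ/; rule 3 does not apply here → [e].
/ɡ/ (between /e/ and /a/) fails the environment for rule 2, so it stays [ɡ].
/a/ (between /ɡ/ and /ɡ/) occurs in an unstressed syllable → [ə] by rule 3.
/ɡ/ meets the environment for rule 2 (word-finally) → [k].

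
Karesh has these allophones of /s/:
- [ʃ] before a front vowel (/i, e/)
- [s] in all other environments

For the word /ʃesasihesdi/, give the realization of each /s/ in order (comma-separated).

Occurrence 1 (position 3): no conditioning environment matches → elsewhere allophone [s].
Occurrence 2 (position 5): before a front vowel (/i, e/) → [ʃ].
Occurrence 3 (position 9): no conditioning environment matches → elsewhere allophone [s].

[s], [ʃ], [s]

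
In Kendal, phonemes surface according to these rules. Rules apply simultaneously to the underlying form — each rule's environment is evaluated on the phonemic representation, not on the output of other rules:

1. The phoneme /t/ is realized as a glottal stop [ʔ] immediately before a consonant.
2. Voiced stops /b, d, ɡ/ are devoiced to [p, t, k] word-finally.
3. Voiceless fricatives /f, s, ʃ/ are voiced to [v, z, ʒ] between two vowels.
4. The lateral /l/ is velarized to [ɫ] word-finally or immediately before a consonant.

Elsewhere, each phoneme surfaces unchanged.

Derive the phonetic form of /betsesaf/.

/b/ (word-initial): rule 2 targets it, but not word-finally → unchanged [b].
/e/ stays [e].
/t/ — between /e/ and /s/, immediately before a consonant — surfaces as [ʔ] (rule 1).
/s/ (between /t/ and /e/): rule 3 targets it, but not between two vowels → unchanged [s].
/e/ (between /s/ and /s/) is unaffected → [e].
/s/ (between /e/ and /a/): between two vowels, so rule 3 applies → [z].
/a/ — not in any rule's target class → [a].
/f/ (word-final) fails the environment for rule 3, so it stays [f].

[beʔsezaf]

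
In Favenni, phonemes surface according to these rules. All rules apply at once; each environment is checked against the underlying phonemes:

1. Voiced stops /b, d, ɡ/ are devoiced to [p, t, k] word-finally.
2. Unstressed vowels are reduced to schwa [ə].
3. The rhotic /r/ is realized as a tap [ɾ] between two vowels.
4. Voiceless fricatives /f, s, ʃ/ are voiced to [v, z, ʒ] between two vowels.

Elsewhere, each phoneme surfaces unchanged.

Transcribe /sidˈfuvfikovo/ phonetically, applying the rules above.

[sədˈfuvfəkəvə]

/s/ (word-initial) is in the target of rule 4 but the environment (between two vowels) is not met → [s].
/i/ meets the environment for rule 2 (in an unstressed syllable) → [ə].
/d/ (between /i/ and /f/): rule 1 targets it, but not word-finally → unchanged [d].
/f/ — between /d/ and /u/; rule 4 does not apply here → [f].
/u/ — between /f/ and /v/; rule 2 does not apply here → [u].
/v/ — not in any rule's target class → [v].
/f/ (between /v/ and /i/) fails the environment for rule 4, so it stays [f].
Rule 2 applies to /i/ (between /f/ and /k/: in an unstressed syllable) → [ə].
/k/ stays [k].
/o/ (between /k/ and /v/): in an unstressed syllable, so rule 2 applies → [ə].
/v/ (between /o/ and /o/) is unaffected → [v].
/o/ (word-final): in an unstressed syllable, so rule 2 applies → [ə].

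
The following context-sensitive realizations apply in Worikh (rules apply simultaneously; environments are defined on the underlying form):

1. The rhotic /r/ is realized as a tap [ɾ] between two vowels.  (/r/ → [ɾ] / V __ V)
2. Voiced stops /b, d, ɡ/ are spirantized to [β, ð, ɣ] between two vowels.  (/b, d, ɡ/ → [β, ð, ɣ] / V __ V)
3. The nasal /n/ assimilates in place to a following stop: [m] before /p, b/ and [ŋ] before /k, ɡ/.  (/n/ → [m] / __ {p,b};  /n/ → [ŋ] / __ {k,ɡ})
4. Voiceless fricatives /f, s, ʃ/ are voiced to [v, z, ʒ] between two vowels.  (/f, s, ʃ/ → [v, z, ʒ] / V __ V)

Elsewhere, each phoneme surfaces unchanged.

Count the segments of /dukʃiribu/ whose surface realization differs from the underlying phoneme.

2

Segments that undergo a rule: /r/ → [ɾ] (rule 1); /b/ → [β] (rule 2).
All other segments surface unchanged.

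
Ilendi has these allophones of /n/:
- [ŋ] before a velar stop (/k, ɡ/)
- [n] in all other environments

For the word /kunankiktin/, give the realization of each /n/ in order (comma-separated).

Occurrence 1 (position 3): no conditioning environment matches → elsewhere allophone [n].
Occurrence 2 (position 5): before a velar stop → [ŋ].
Occurrence 3 (position 11): no conditioning environment matches → elsewhere allophone [n].

[n], [ŋ], [n]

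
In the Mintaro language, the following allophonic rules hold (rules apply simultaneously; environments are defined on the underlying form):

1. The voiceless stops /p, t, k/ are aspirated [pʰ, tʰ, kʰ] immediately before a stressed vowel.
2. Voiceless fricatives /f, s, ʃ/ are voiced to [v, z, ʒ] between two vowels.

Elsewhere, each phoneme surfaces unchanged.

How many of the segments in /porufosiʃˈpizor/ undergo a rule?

3

Segments that undergo a rule: /f/ → [v] (rule 2); /s/ → [z] (rule 2); /p/ → [pʰ] (rule 1).
All other segments surface unchanged.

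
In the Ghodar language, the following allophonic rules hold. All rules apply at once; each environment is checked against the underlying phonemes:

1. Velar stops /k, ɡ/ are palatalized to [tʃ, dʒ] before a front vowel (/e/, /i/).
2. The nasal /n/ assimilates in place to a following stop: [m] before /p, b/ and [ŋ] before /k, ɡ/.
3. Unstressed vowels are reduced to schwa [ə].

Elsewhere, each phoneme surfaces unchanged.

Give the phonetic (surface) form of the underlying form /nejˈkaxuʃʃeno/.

/n/ (word-initial) is in the target of rule 2 but the environment (before a labial or velar stop) is not met → [n].
/e/ meets the environment for rule 3 (in an unstressed syllable) → [ə].
/j/ — not in any rule's target class → [j].
/k/ (between /j/ and /a/): rule 1 targets it, but not before a front vowel → unchanged [k].
/a/ (between /k/ and /x/): rule 3 targets it, but not in an unstressed syllable → unchanged [a].
/x/ (between /a/ and /u/): no rule targets it → [x].
/u/ (between /x/ and /ʃ/) occurs in an unstressed syllable → [ə] by rule 3.
/ʃ/ (between /u/ and /ʃ/) is unaffected → [ʃ].
/ʃ/ stays [ʃ].
/e/ (between /ʃ/ and /n/) occurs in an unstressed syllable → [ə] by rule 3.
/n/ (between /e/ and /o/) is in the target of rule 2 but the environment (before a labial or velar stop) is not met → [n].
/o/ (word-final): in an unstressed syllable, so rule 3 applies → [ə].

[nəjˈkaxəʃʃənə]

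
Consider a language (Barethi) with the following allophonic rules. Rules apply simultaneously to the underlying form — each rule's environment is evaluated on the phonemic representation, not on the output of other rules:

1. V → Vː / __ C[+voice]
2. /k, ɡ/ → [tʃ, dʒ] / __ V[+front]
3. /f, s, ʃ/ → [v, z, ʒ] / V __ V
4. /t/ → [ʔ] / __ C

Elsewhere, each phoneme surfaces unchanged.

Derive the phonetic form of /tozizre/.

[toːziːzre]

/t/ (word-initial): rule 4 targets it, but not immediately before a consonant → unchanged [t].
/o/ — between /t/ and /z/, before a voiced consonant — surfaces as [oː] (rule 1).
/z/ — not in any rule's target class → [z].
/i/ (between /z/ and /z/) occurs before a voiced consonant → [iː] by rule 1.
/z/ stays [z].
/r/ — not in any rule's target class → [r].
/e/ (word-final): rule 1 targets it, but not before a voiced consonant → unchanged [e].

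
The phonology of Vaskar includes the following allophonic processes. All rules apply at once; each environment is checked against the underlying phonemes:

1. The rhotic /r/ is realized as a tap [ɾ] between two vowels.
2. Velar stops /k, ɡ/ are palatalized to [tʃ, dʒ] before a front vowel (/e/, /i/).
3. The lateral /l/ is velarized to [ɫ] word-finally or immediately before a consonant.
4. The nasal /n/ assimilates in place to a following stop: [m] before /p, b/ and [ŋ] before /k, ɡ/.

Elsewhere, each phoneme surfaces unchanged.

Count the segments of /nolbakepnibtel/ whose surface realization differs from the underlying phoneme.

Segments that undergo a rule: /l/ → [ɫ] (rule 3); /k/ → [tʃ] (rule 2); /l/ → [ɫ] (rule 3).
All other segments surface unchanged.

3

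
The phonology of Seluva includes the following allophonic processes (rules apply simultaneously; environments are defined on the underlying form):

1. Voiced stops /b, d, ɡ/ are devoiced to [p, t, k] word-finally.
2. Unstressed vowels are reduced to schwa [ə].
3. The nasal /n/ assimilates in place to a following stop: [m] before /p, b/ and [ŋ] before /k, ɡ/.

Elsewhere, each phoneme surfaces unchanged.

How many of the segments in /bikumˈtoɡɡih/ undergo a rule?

Segments that undergo a rule: /i/ → [ə] (rule 2); /u/ → [ə] (rule 2); /i/ → [ə] (rule 2).
All other segments surface unchanged.

3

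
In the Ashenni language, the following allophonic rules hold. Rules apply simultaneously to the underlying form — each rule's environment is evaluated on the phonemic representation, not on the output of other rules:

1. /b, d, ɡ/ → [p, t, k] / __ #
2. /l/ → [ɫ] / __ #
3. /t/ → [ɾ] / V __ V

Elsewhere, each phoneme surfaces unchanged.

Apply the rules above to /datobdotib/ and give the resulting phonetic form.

[daɾobdoɾip]

/d/ — word-initial; rule 1 does not apply here → [d].
/t/ — between /a/ and /o/, between two vowels — surfaces as [ɾ] (rule 3).
/b/ (between /o/ and /d/): rule 1 targets it, but not word-finally → unchanged [b].
/d/ (between /b/ and /o/) fails the environment for rule 1, so it stays [d].
Rule 3 applies to /t/ (between /o/ and /i/: between two vowels) → [ɾ].
/b/ (word-final) occurs word-finally → [p] by rule 1.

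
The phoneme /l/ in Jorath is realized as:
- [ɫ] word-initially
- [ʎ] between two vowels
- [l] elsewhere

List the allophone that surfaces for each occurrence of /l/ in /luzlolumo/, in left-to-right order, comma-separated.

[ɫ], [l], [ʎ]

Occurrence 1 (position 1): word-initially → [ɫ].
Occurrence 2 (position 4): no conditioning environment matches → elsewhere allophone [l].
Occurrence 3 (position 6): between two vowels → [ʎ].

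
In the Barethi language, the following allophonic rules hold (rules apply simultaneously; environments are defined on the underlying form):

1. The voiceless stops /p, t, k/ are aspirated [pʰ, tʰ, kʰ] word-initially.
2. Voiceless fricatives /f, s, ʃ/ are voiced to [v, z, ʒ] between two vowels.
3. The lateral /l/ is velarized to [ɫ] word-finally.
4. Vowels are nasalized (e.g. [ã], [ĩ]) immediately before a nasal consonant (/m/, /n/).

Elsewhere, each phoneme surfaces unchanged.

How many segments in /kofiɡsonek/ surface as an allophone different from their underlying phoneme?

Segments that undergo a rule: /k/ → [kʰ] (rule 1); /f/ → [v] (rule 2); /o/ → [õ] (rule 4).
All other segments surface unchanged.

3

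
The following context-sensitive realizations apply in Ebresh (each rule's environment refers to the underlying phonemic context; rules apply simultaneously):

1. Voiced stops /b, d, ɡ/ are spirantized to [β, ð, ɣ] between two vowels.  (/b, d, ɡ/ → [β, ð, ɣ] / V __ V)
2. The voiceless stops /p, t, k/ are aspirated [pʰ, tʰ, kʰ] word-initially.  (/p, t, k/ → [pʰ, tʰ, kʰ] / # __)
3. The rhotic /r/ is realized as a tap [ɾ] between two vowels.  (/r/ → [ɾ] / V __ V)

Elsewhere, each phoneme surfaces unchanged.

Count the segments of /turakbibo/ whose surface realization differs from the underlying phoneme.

3

Segments that undergo a rule: /t/ → [tʰ] (rule 2); /r/ → [ɾ] (rule 3); /b/ → [β] (rule 1).
All other segments surface unchanged.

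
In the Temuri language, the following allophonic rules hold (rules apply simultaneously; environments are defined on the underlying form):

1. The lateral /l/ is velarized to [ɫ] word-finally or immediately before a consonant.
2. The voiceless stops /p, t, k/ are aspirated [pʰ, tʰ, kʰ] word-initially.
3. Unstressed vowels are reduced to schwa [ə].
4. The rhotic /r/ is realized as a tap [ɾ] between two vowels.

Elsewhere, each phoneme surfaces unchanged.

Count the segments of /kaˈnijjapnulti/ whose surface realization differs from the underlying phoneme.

Segments that undergo a rule: /k/ → [kʰ] (rule 2); /a/ → [ə] (rule 3); /a/ → [ə] (rule 3); /u/ → [ə] (rule 3); /l/ → [ɫ] (rule 1); /i/ → [ə] (rule 3).
All other segments surface unchanged.

6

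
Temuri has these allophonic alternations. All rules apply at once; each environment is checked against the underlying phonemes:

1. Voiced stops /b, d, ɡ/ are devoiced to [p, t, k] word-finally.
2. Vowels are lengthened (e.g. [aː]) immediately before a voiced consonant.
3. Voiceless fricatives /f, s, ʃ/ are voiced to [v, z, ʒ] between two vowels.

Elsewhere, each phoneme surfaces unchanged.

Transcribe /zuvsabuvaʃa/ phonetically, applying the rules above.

[zuːvsaːbuːvaʒa]

/z/ (word-initial): no rule targets it → [z].
/u/ (between /z/ and /v/): before a voiced consonant, so rule 2 applies → [uː].
/v/ — not in any rule's target class → [v].
/s/ (between /v/ and /a/) is in the target of rule 3 but the environment (between two vowels) is not met → [s].
Rule 2 applies to /a/ (between /s/ and /b/: before a voiced consonant) → [aː].
/b/ (between /a/ and /u/) fails the environment for rule 1, so it stays [b].
/u/ (between /b/ and /v/) occurs before a voiced consonant → [uː] by rule 2.
/v/ (between /u/ and /a/): no rule targets it → [v].
/a/ — between /v/ and /ʃ/; rule 2 does not apply here → [a].
/ʃ/ (between /a/ and /a/) occurs between two vowels → [ʒ] by rule 3.
/a/ (word-final) fails the environment for rule 2, so it stays [a].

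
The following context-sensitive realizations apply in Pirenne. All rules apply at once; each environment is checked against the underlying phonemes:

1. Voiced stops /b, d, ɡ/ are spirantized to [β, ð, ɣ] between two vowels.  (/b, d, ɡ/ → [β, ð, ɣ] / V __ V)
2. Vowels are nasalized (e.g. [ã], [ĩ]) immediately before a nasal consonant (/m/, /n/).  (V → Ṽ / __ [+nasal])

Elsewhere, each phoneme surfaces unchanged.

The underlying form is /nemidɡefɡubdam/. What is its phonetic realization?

[nẽmidɡefɡubdãm]

/e/ — between /n/ and /m/, before a nasal consonant — surfaces as [ẽ] (rule 2).
/i/ (between /m/ and /d/) is in the target of rule 2 but the environment (before a nasal consonant) is not met → [i].
/d/ — between /i/ and /ɡ/; rule 1 does not apply here → [d].
/ɡ/ — between /d/ and /e/; rule 1 does not apply here → [ɡ].
/e/ — between /ɡ/ and /f/; rule 2 does not apply here → [e].
/ɡ/ (between /f/ and /u/) is in the target of rule 1 but the environment (between two vowels) is not met → [ɡ].
/u/ (between /ɡ/ and /b/): rule 2 targets it, but not before a nasal consonant → unchanged [u].
/b/ — between /u/ and /d/; rule 1 does not apply here → [b].
/d/ (between /b/ and /a/) is in the target of rule 1 but the environment (between two vowels) is not met → [d].
/a/ (between /d/ and /m/) occurs before a nasal consonant → [ã] by rule 2.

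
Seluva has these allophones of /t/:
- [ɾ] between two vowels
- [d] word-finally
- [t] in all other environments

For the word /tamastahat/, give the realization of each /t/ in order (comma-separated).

Occurrence 1 (position 1): no conditioning environment matches → elsewhere allophone [t].
Occurrence 2 (position 6): no conditioning environment matches → elsewhere allophone [t].
Occurrence 3 (position 10): word-finally → [d].

[t], [t], [d]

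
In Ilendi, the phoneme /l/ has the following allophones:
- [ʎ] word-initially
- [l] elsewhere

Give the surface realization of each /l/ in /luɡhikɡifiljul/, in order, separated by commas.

Occurrence 1 (position 1): word-initially → [ʎ].
Occurrence 2 (position 11): no conditioning environment matches → elsewhere allophone [l].
Occurrence 3 (position 14): no conditioning environment matches → elsewhere allophone [l].

[ʎ], [l], [l]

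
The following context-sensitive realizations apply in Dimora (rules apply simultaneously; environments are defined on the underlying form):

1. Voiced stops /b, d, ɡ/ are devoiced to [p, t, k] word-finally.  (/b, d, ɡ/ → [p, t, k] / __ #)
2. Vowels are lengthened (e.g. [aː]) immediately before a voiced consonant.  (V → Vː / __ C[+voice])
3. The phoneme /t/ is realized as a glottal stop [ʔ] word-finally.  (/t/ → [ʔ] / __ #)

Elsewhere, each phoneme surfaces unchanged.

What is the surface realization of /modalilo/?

/m/ — not in any rule's target class → [m].
/o/ (between /m/ and /d/) occurs before a voiced consonant → [oː] by rule 2.
/d/ (between /o/ and /a/) fails the environment for rule 1, so it stays [d].
/a/ (between /d/ and /l/): before a voiced consonant, so rule 2 applies → [aː].
/l/ (between /a/ and /i/) is unaffected → [l].
/i/ meets the environment for rule 2 (before a voiced consonant) → [iː].
/l/ — not in any rule's target class → [l].
/o/ (word-final): rule 2 targets it, but not before a voiced consonant → unchanged [o].

[moːdaːliːlo]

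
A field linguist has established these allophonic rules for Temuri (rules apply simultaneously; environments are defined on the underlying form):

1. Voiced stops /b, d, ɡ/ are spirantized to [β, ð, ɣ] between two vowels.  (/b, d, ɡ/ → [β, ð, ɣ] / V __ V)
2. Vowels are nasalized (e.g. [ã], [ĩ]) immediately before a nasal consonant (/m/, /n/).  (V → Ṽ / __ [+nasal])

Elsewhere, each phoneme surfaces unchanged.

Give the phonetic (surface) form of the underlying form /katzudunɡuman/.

/k/ — not in any rule's target class → [k].
/a/ (between /k/ and /t/) is in the target of rule 2 but the environment (before a nasal consonant) is not met → [a].
/t/ — not in any rule's target class → [t].
/z/ stays [z].
/u/ (between /z/ and /d/) is in the target of rule 2 but the environment (before a nasal consonant) is not met → [u].
Rule 1 applies to /d/ (between /u/ and /u/: between two vowels) → [ð].
/u/ meets the environment for rule 2 (before a nasal consonant) → [ũ].
/n/ stays [n].
/ɡ/ (between /n/ and /u/) is in the target of rule 1 but the environment (between two vowels) is not met → [ɡ].
/u/ (between /ɡ/ and /m/) occurs before a nasal consonant → [ũ] by rule 2.
/m/ stays [m].
/a/ (between /m/ and /n/): before a nasal consonant, so rule 2 applies → [ã].
/n/ (word-final) is unaffected → [n].

[katzuðũnɡũmãn]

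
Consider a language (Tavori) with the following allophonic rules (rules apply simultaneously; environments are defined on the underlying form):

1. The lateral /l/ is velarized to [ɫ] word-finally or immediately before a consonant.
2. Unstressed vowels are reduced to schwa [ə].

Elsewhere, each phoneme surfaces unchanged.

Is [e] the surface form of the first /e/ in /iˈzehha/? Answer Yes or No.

/e/ (between /z/ and /h/): rule 2 targets it, but not in an unstressed syllable → unchanged [e].
The actual realization is [e], which matches [e].

Yes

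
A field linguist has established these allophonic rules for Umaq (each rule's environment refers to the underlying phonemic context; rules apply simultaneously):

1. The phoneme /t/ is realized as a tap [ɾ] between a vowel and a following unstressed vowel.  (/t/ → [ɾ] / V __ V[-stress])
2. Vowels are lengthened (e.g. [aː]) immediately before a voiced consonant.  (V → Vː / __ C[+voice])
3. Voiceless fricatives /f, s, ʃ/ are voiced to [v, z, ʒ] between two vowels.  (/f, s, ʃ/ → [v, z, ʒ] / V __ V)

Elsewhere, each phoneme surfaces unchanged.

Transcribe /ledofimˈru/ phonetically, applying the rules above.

/e/ (between /l/ and /d/) occurs before a voiced consonant → [eː] by rule 2.
/o/ (between /d/ and /f/) is in the target of rule 2 but the environment (before a voiced consonant) is not met → [o].
/f/ meets the environment for rule 3 (between two vowels) → [v].
/i/ — between /f/ and /m/, before a voiced consonant — surfaces as [iː] (rule 2).
/u/ (word-final) is in the target of rule 2 but the environment (before a voiced consonant) is not met → [u].

[leːdoviːmˈru]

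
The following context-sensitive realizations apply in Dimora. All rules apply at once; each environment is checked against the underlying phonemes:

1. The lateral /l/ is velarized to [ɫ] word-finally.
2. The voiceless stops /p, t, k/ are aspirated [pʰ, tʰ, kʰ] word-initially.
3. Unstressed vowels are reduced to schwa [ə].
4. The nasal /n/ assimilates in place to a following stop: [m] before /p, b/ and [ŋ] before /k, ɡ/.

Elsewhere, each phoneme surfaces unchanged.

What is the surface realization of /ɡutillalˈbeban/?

/ɡ/ (word-initial) is unaffected → [ɡ].
/u/ — between /ɡ/ and /t/, in an unstressed syllable — surfaces as [ə] (rule 3).
/t/ (between /u/ and /i/) is in the target of rule 2 but the environment (word-initially) is not met → [t].
/i/ (between /t/ and /l/) occurs in an unstressed syllable → [ə] by rule 3.
/l/ (between /i/ and /l/): rule 1 targets it, but not word-finally → unchanged [l].
/l/ — between /l/ and /a/; rule 1 does not apply here → [l].
/a/ meets the environment for rule 3 (in an unstressed syllable) → [ə].
/l/ (between /a/ and /b/) is in the target of rule 1 but the environment (word-finally) is not met → [l].
/b/ — not in any rule's target class → [b].
/e/ (between /b/ and /b/): rule 3 targets it, but not in an unstressed syllable → unchanged [e].
/b/ (between /e/ and /a/): no rule targets it → [b].
Rule 3 applies to /a/ (between /b/ and /n/: in an unstressed syllable) → [ə].
/n/ (word-final) fails the environment for rule 4, so it stays [n].

[ɡətəlləlˈbebən]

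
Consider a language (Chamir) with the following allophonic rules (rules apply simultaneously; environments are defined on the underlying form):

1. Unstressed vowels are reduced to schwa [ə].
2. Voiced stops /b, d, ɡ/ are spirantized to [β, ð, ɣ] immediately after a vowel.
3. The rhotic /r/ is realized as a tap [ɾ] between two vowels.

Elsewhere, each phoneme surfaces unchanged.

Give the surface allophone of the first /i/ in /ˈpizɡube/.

/i/ (between /p/ and /z/): rule 1 targets it, but not in an unstressed syllable → unchanged [i].

[i]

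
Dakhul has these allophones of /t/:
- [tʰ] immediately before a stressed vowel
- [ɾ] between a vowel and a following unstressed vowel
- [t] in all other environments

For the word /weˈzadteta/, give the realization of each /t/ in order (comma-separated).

[t], [ɾ]

Occurrence 1 (position 6): no conditioning environment matches → elsewhere allophone [t].
Occurrence 2 (position 8): between a vowel and an unstressed vowel → [ɾ].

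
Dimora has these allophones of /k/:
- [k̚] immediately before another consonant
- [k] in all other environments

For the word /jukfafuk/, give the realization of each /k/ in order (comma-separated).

[k̚], [k]

Occurrence 1 (position 3): immediately before another consonant → [k̚].
Occurrence 2 (position 8): no conditioning environment matches → elsewhere allophone [k].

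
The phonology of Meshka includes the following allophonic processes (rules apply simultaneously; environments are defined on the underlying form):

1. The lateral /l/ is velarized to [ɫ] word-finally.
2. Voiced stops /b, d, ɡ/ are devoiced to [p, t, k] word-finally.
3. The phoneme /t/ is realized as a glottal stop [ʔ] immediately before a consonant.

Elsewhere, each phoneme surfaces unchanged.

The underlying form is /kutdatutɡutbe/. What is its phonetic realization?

[kuʔdatuʔɡuʔbe]

/k/ (word-initial) is unaffected → [k].
/u/ stays [u].
Rule 3 applies to /t/ (between /u/ and /d/: immediately before a consonant) → [ʔ].
/d/ (between /t/ and /a/): rule 2 targets it, but not word-finally → unchanged [d].
/a/ stays [a].
/t/ (between /a/ and /u/): rule 3 targets it, but not immediately before a consonant → unchanged [t].
/u/ stays [u].
/t/ meets the environment for rule 3 (immediately before a consonant) → [ʔ].
/ɡ/ (between /t/ and /u/): rule 2 targets it, but not word-finally → unchanged [ɡ].
/u/ — not in any rule's target class → [u].
/t/ — between /u/ and /b/, immediately before a consonant — surfaces as [ʔ] (rule 3).
/b/ — between /t/ and /e/; rule 2 does not apply here → [b].
/e/ — not in any rule's target class → [e].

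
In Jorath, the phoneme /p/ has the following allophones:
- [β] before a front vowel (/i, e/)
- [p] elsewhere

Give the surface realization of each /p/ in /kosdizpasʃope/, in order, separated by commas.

[p], [β]

Occurrence 1 (position 7): no conditioning environment matches → elsewhere allophone [p].
Occurrence 2 (position 12): before a front vowel (/i, e/) → [β].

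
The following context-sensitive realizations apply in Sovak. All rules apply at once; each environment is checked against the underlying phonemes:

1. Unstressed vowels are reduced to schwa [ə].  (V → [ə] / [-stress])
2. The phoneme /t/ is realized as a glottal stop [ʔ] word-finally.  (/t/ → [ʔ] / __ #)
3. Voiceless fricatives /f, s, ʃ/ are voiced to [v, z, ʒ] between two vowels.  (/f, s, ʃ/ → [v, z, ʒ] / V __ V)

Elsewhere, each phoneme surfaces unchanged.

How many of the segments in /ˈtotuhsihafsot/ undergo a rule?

Segments that undergo a rule: /u/ → [ə] (rule 1); /i/ → [ə] (rule 1); /a/ → [ə] (rule 1); /o/ → [ə] (rule 1); /t/ → [ʔ] (rule 2).
All other segments surface unchanged.

5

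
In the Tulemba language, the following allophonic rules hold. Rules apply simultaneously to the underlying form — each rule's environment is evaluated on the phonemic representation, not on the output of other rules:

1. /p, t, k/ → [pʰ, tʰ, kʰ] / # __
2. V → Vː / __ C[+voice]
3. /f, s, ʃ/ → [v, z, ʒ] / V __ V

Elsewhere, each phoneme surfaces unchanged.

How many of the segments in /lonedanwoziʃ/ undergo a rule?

Segments that undergo a rule: /o/ → [oː] (rule 2); /e/ → [eː] (rule 2); /a/ → [aː] (rule 2); /o/ → [oː] (rule 2).
All other segments surface unchanged.

4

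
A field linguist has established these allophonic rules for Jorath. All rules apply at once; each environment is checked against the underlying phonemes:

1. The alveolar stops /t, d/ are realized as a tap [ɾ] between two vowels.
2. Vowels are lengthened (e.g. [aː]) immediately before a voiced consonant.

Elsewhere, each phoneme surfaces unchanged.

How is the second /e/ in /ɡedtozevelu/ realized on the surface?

[eː]

/e/ meets the environment for rule 2 (before a voiced consonant) → [eː].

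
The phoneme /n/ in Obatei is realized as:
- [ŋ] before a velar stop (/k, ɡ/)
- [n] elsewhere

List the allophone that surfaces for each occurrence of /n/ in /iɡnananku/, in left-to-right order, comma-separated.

Occurrence 1 (position 3): no conditioning environment matches → elsewhere allophone [n].
Occurrence 2 (position 5): no conditioning environment matches → elsewhere allophone [n].
Occurrence 3 (position 7): before a velar stop → [ŋ].

[n], [n], [ŋ]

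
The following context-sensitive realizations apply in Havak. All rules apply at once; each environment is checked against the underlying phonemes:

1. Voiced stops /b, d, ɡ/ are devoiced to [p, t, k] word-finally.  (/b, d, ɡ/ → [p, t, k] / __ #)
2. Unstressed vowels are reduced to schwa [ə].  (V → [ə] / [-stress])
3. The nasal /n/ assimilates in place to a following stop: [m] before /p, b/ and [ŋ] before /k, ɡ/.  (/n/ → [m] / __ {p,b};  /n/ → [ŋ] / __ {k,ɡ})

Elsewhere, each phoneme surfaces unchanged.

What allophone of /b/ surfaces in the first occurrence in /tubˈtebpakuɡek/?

/b/ (between /u/ and /t/): rule 1 targets it, but not word-finally → unchanged [b].

[b]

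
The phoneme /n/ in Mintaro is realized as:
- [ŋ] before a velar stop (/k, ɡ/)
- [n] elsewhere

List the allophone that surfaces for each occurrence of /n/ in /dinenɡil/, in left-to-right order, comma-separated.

[n], [ŋ]

Occurrence 1 (position 3): no conditioning environment matches → elsewhere allophone [n].
Occurrence 2 (position 5): before a velar stop → [ŋ].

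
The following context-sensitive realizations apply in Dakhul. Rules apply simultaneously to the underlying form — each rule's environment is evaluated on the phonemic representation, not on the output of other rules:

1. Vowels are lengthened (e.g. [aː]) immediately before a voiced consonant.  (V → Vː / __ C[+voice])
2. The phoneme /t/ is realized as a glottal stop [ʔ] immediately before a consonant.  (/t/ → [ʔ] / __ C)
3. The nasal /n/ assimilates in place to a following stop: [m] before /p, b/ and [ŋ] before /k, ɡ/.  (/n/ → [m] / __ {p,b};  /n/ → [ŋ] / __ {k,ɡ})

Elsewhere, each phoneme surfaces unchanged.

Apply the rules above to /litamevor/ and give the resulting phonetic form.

[litaːmeːvoːr]

/l/ stays [l].
/i/ (between /l/ and /t/) fails the environment for rule 1, so it stays [i].
/t/ (between /i/ and /a/) is in the target of rule 2 but the environment (immediately before a consonant) is not met → [t].
/a/ (between /t/ and /m/): before a voiced consonant, so rule 1 applies → [aː].
/m/ (between /a/ and /e/): no rule targets it → [m].
/e/ — between /m/ and /v/, before a voiced consonant — surfaces as [eː] (rule 1).
/v/ — not in any rule's target class → [v].
/o/ (between /v/ and /r/): before a voiced consonant, so rule 1 applies → [oː].
/r/ — not in any rule's target class → [r].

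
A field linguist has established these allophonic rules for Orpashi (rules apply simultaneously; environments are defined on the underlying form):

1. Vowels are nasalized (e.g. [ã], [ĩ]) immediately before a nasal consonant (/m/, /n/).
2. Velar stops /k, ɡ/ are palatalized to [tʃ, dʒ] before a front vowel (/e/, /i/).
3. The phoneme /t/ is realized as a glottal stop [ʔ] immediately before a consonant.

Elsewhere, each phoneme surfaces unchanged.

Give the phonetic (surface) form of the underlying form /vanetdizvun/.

[vãneʔdizvũn]

/v/ (word-initial) is unaffected → [v].
/a/ (between /v/ and /n/) occurs before a nasal consonant → [ã] by rule 1.
/n/ stays [n].
/e/ (between /n/ and /t/): rule 1 targets it, but not before a nasal consonant → unchanged [e].
/t/ meets the environment for rule 3 (immediately before a consonant) → [ʔ].
/d/ (between /t/ and /i/): no rule targets it → [d].
/i/ — between /d/ and /z/; rule 1 does not apply here → [i].
/z/ — not in any rule's target class → [z].
/v/ (between /z/ and /u/) is unaffected → [v].
/u/ meets the environment for rule 1 (before a nasal consonant) → [ũ].
/n/ (word-final): no rule targets it → [n].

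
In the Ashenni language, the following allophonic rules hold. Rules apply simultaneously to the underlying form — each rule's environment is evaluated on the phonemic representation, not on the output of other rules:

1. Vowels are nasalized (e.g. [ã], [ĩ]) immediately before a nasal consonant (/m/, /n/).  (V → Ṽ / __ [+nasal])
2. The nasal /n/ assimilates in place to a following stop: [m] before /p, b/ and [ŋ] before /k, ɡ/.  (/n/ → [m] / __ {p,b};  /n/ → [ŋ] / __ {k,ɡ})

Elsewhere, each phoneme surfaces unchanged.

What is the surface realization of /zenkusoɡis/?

/e/ (between /z/ and /n/) occurs before a nasal consonant → [ẽ] by rule 1.
/n/ — between /e/ and /k/, before a labial or velar stop — surfaces as [ŋ] (rule 2).
/u/ (between /k/ and /s/): rule 1 targets it, but not before a nasal consonant → unchanged [u].
/o/ — between /s/ and /ɡ/; rule 1 does not apply here → [o].
/i/ — between /ɡ/ and /s/; rule 1 does not apply here → [i].

[zẽŋkusoɡis]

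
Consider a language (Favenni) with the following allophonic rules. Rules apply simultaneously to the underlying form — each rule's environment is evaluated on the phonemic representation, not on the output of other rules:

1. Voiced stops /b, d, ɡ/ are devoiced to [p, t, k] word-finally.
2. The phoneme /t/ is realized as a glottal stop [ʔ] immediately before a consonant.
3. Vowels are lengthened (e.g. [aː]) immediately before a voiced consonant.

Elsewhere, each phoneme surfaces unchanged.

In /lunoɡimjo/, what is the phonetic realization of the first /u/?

[uː]

/u/ (between /l/ and /n/) occurs before a voiced consonant → [uː] by rule 3.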